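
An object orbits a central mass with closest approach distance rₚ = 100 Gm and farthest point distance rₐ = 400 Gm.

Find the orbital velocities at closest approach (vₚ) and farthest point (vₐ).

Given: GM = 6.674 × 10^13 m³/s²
rₚ = 100 Gm = 1 × 10^11 m
rₐ = 400 Gm = 4 × 10^11 m
GM = 6.674 × 10^13 m³/s²
a = (rₚ + rₐ)/2 = 2.5 × 10^11 m
Vis-viva: v² = GM (2/r − 1/a)
vₚ² = 6.674 × 10^13 × (2 × 10^-11 − 4 × 10^-12) = 1067.84 m²/s²
vₚ = 32.6778 m/s ≈ 32.68 m/s
vₐ² = 6.674 × 10^13 × (5 × 10^-12 − 4 × 10^-12) = 66.74 m²/s²
vₐ = 8.16946 m/s ≈ 8.169 m/s

Final answer: vₚ = 32.68 m/s, vₐ = 8.169 m/s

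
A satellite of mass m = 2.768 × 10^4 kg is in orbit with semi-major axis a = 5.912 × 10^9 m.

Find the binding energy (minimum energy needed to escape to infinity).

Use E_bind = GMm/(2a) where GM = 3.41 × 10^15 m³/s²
a = 5.912 × 10^9 m
GM = 3.41 × 10^15 m³/s²
m = 2.768 × 10^4 kg
GMm = 3.41 × 10^15 × 27680 = 9.43888 × 10^19 m³·kg/s²
2a = 1.1824 × 10^10 m
E_bind = GMm/(2a) = 7.98281 × 10^9 J ≈ 7.983 GJ

Final answer: 7.983 GJ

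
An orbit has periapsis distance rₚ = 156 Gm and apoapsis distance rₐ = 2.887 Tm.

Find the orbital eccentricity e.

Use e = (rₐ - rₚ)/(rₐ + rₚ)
rₚ = 156 Gm = 1.56 × 10^11 m
rₐ = 2.887 Tm = 2.887 × 10^12 m
rₐ − rₚ = 2.731 × 10^12 m
rₐ + rₚ = 3.043 × 10^12 m
e = (rₐ − rₚ)/(rₐ + rₚ) = 0.89747

Final answer: e = 0.8975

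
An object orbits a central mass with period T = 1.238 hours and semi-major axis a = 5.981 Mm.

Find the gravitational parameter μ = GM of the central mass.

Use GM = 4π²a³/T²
T = 1.238 hours = 4456.8 s
a = 5.981 Mm = 5.981 × 10^6 m
a³ = 2.13954 × 10^20 m³
T² = 1.98631 × 10^7 s²
GM = 4π² × (2.13954 × 10^20) / (1.98631 × 10^7) = 4.25241 × 10^14 m³/s²
GM ≈ 4.252 × 10^14 m³/s²

Final answer: GM = 4.252 × 10^14 m³/s²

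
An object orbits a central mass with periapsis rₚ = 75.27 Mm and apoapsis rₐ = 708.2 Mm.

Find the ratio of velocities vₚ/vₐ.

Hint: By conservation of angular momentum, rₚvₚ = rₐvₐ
rₚ = 75.27 Mm = 7.527 × 10^7 m
rₐ = 708.2 Mm = 7.082 × 10^8 m
rₚvₚ = rₐvₐ  ⇒  vₚ/vₐ = rₐ/rₚ
vₚ/vₐ = (7.082 × 10^8) / (7.527 × 10^7) = 9.4088

Final answer: vₚ/vₐ = 9.409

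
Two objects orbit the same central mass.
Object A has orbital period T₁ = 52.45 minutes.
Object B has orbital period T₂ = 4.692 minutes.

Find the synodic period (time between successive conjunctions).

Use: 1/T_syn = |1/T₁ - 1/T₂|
T₁ = 52.45 minutes = 3147 s
T₂ = 4.692 minutes = 281.52 s
1/T₁ = 0.000317763 s⁻¹
1/T₂ = 0.00355215 s⁻¹
|1/T₁ − 1/T₂| = 0.00323438 s⁻¹
T_syn = 1 / |1/T₁ − 1/T₂| = 309.178 s ≈ 5.153 minutes

Final answer: T_syn = 5.153 minutes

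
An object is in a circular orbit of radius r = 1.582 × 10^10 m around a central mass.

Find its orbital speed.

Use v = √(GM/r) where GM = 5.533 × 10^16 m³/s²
r = 1.582 × 10^10 m
GM = 5.533 × 10^16 m³/s²
GM/r = (5.533 × 10^16) / (1.582 × 10^10) = 3.49747 × 10^6 m²/s²
v = √(GM/r) = 1870.15 m/s ≈ 1.87 km/s

Final answer: 1.87 km/s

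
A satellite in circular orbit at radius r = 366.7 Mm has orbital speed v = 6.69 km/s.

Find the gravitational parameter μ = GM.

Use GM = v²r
r = 366.7 Mm = 3.667 × 10^8 m
v = 6.69 km/s = 6690 m/s
v² = 4.47561 × 10^7 m²/s²
GM = v²r = 4.47561 × 10^7 × 3.667 × 10^8 = 1.64121 × 10^16 m³/s²
GM ≈ 1.641 × 10^16 m³/s²

Final answer: GM = 1.641 × 10^16 m³/s²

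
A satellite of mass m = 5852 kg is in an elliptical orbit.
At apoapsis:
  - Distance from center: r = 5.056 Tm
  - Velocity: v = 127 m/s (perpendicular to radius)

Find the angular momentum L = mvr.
r = 5.056 Tm = 5.056 × 10^12 m
v = 127 m/s
vr = 127 × 5.056 × 10^12 = 6.42112 × 10^14 m²/s
L = m × vr = 5852 × 6.42112 × 10^14 = 3.75764 × 10^18 kg·m²/s ≈ 3.758 × 10^18 kg·m²/s

Final answer: L = 3.758 × 10^18 kg·m²/s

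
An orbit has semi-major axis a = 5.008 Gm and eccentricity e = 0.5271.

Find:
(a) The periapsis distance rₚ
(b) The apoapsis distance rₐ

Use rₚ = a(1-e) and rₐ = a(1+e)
a = 5.008 Gm = 5.008 × 10^9 m
e = 0.5271:  1 − e = 0.4729,  1 + e = 1.5271
(a) rₚ = a(1 − e) = 5.008 × 10^9 m × 0.4729 = 2.36828 × 10^9 m ≈ 2.368 Gm
(b) rₐ = a(1 + e) = 5.008 × 10^9 m × 1.5271 = 7.64772 × 10^9 m ≈ 7.648 Gm

Final answer:
(a) rₚ = 2.368 Gm
(b) rₐ = 7.648 Gm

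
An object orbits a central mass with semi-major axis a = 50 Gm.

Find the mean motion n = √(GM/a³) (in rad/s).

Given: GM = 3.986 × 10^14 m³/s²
a = 50 Gm = 5 × 10^10 m
GM = 3.986 × 10^14 m³/s²
a³ = 1.25 × 10^32 m³
GM/a³ = (3.986 × 10^14) / (1.25 × 10^32) = 3.1888 × 10^-18 s⁻²
n = √(GM/a³) = 1.78572 × 10^-9 rad/s ≈ 1.786 × 10^-9 rad/s

Final answer: n = 1.786 × 10^-9 rad/s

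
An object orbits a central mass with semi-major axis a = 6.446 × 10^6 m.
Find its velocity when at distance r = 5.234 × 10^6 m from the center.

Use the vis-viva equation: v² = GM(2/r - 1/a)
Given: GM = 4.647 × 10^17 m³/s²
a = 6.446 × 10^6 m
r = 5.234 × 10^6 m
GM = 4.647 × 10^17 m³/s²
2/r − 1/a = 3.82117 × 10^-7 − 1.55135 × 10^-7 = 2.26982 × 10^-7 m⁻¹
v² = GM (2/r − 1/a) = 1.05479 × 10^11 m²/s²
v = 324775 m/s ≈ 324.8 km/s

Final answer: 324.8 km/s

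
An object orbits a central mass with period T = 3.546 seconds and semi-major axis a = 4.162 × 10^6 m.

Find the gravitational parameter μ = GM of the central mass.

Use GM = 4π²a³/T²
T = 3.546 seconds
a = 4.162 × 10^6 m
a³ = 7.20952 × 10^19 m³
T² = 12.5741 s²
GM = 4π² × (7.20952 × 10^19) / 12.5741 = 2.26354 × 10^20 m³/s²
GM ≈ 2.264 × 10^20 m³/s²

Final answer: GM = 2.264 × 10^20 m³/s²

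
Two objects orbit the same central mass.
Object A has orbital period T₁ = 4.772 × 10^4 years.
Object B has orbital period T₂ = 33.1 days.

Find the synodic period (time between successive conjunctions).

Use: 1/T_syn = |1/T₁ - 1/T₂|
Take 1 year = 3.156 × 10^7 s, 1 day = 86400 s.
T₁ = 4.772 × 10^4 years = 1.50604 × 10^12 s
T₂ = 33.1 days = 2.85984 × 10^6 s
1/T₁ = 6.63992 × 10^-13 s⁻¹
1/T₂ = 3.4967 × 10^-7 s⁻¹
|1/T₁ − 1/T₂| = 3.49669 × 10^-7 s⁻¹
T_syn = 1 / |1/T₁ − 1/T₂| = 2.85985 × 10^6 s ≈ 33.1 days

Final answer: T_syn = 33.1 days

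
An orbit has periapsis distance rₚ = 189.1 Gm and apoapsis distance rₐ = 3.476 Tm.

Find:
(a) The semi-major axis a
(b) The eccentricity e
rₚ = 189.1 Gm = 1.891 × 10^11 m
rₐ = 3.476 Tm = 3.476 × 10^12 m
(a) a = (rₚ + rₐ)/2 = 1.83255 × 10^12 m ≈ 1.833 Tm
(b) e = (rₐ − rₚ)/(rₐ + rₚ) = (3.2869 × 10^12) / (3.6651 × 10^12) = 0.89681

Final answer:
(a) a = 1.833 Tm
(b) e = 0.8968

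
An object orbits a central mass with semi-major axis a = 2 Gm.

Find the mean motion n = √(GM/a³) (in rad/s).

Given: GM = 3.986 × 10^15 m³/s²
a = 2 Gm = 2 × 10^9 m
GM = 3.986 × 10^15 m³/s²
a³ = 8 × 10^27 m³
GM/a³ = (3.986 × 10^15) / (8 × 10^27) = 4.9825 × 10^-13 s⁻²
n = √(GM/a³) = 7.05868 × 10^-7 rad/s ≈ 7.059 × 10^-7 rad/s

Final answer: n = 7.059 × 10^-7 rad/s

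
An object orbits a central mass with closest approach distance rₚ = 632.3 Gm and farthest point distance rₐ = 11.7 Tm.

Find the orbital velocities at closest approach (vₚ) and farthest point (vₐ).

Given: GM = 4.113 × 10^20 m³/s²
rₚ = 632.3 Gm = 6.323 × 10^11 m
rₐ = 11.7 Tm = 1.17 × 10^13 m
GM = 4.113 × 10^20 m³/s²
a = (rₚ + rₐ)/2 = 6.16615 × 10^12 m
Vis-viva: v² = GM (2/r − 1/a)
vₚ² = 4.113 × 10^20 × (3.16306 × 10^-12 − 1.62176 × 10^-13) = 1.23426 × 10^9 m²/s²
vₚ = 35132.1 m/s ≈ 35.13 km/s
vₐ² = 4.113 × 10^20 × (1.7094 × 10^-13 − 1.62176 × 10^-13) = 3.60481 × 10^6 m²/s²
vₐ = 1898.63 m/s ≈ 1.899 km/s

Final answer: vₚ = 35.13 km/s, vₐ = 1.899 km/s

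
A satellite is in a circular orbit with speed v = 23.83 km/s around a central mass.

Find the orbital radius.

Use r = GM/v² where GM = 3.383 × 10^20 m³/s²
v = 23.83 km/s = 23830 m/s
GM = 3.383 × 10^20 m³/s²
v² = 5.67869 × 10^8 m²/s²
r = GM/v² = (3.383 × 10^20) / (5.67869 × 10^8) = 5.95736 × 10^11 m ≈ 595.7 Gm

Final answer: 595.7 Gm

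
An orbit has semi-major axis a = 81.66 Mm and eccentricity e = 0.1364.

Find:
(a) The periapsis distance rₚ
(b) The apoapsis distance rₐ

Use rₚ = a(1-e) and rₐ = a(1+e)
a = 81.66 Mm = 8.166 × 10^7 m
e = 0.1364:  1 − e = 0.8636,  1 + e = 1.1364
(a) rₚ = a(1 − e) = 8.166 × 10^7 m × 0.8636 = 7.05216 × 10^7 m ≈ 70.52 Mm
(b) rₐ = a(1 + e) = 8.166 × 10^7 m × 1.1364 = 9.27984 × 10^7 m ≈ 92.8 Mm

Final answer:
(a) rₚ = 70.52 Mm
(b) rₐ = 92.8 Mm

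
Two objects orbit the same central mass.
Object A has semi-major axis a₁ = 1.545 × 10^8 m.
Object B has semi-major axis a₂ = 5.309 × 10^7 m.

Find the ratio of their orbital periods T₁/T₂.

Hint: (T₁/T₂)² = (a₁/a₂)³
a₁ = 1.545 × 10^8 m
a₂ = 5.309 × 10^7 m
a₁/a₂ = 2.91015
T₁/T₂ = (a₁/a₂)^(3/2) = (2.91015)^1.5 = 4.96448

Final answer: T₁/T₂ = 4.964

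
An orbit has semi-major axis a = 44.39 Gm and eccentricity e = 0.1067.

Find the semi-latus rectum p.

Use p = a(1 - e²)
a = 44.39 Gm = 4.439 × 10^10 m
e = 0.1067,  e² = 0.0113849,  1 − e² = 0.988615
p = a(1 − e²) = 4.439 × 10^10 m × 0.988615 = 4.38846 × 10^10 m ≈ 43.88 Gm

Final answer: p = 43.88 Gm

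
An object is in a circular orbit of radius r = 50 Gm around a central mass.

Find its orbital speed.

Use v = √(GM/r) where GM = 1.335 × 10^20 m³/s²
r = 50 Gm = 5 × 10^10 m
GM = 1.335 × 10^20 m³/s²
GM/r = (1.335 × 10^20) / (5 × 10^10) = 2.67 × 10^9 m²/s²
v = √(GM/r) = 51672 m/s ≈ 51.67 km/s

Final answer: 51.67 km/s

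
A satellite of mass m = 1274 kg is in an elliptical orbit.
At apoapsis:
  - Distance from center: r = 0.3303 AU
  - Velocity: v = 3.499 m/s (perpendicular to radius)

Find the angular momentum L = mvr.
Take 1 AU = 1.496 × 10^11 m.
r = 0.3303 AU = 4.94129 × 10^10 m
v = 3.499 m/s
vr = 3.499 × 4.94129 × 10^10 = 1.72896 × 10^11 m²/s
L = m × vr = 1274 × 1.72896 × 10^11 = 2.20269 × 10^14 kg·m²/s ≈ 2.203 × 10^14 kg·m²/s

Final answer: L = 2.203 × 10^14 kg·m²/s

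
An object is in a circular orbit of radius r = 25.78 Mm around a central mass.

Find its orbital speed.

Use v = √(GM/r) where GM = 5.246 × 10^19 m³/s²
r = 25.78 Mm = 2.578 × 10^7 m
GM = 5.246 × 10^19 m³/s²
GM/r = (5.246 × 10^19) / (2.578 × 10^7) = 2.03491 × 10^12 m²/s²
v = √(GM/r) = 1.4265 × 10^6 m/s ≈ 1427 km/s

Final answer: 1427 km/s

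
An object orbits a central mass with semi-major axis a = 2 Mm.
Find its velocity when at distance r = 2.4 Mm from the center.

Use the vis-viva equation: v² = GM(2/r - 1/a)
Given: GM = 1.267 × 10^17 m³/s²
a = 2 Mm = 2 × 10^6 m
r = 2.4 Mm = 2.4 × 10^6 m
GM = 1.267 × 10^17 m³/s²
2/r − 1/a = 8.33333 × 10^-7 − 5 × 10^-7 = 3.33333 × 10^-7 m⁻¹
v² = GM (2/r − 1/a) = 4.22333 × 10^10 m²/s²
v = 205508 m/s ≈ 205.5 km/s

Final answer: 205.5 km/s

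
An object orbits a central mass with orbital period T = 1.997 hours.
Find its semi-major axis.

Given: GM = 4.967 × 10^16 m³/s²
T = 1.997 hours = 7189.2 s
GM = 4.967 × 10^16 m³/s²
Kepler's third law: a³ = GM T² / (4π²)
T² = 5.16846 × 10^7 s²
a³ = (4.967 × 10^16) × (5.16846 × 10^7) / (4π²) = 6.50273 × 10^22 m³
a = (a³)^(1/3) = 4.02129 × 10^7 m ≈ 40.21 Mm

Final answer: 40.21 Mm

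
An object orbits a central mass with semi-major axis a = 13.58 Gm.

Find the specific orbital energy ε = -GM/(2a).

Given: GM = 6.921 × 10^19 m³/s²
a = 13.58 Gm = 1.358 × 10^10 m
GM = 6.921 × 10^19 m³/s²
2a = 2.716 × 10^10 m
ε = −GM/(2a) = -2.54823 × 10^9 J/kg ≈ -2.548 GJ/kg

Final answer: -2.548 GJ/kg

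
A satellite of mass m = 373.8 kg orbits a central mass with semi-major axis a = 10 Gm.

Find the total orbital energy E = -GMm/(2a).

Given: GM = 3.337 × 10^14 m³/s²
a = 10 Gm = 1 × 10^10 m
GM = 3.337 × 10^14 m³/s²
2a = 2 × 10^10 m
GMm = 3.337 × 10^14 × 373.8 = 1.24737 × 10^17 m³·kg/s²
E = −GMm/(2a) = -6.23685 × 10^6 J ≈ -6.237 MJ

Final answer: -6.237 MJ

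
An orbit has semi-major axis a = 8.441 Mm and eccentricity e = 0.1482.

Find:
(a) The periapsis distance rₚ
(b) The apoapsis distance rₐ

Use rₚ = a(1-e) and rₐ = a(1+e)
a = 8.441 Mm = 8.441 × 10^6 m
e = 0.1482:  1 − e = 0.8518,  1 + e = 1.1482
(a) rₚ = a(1 − e) = 8.441 × 10^6 m × 0.8518 = 7.19004 × 10^6 m ≈ 7.19 Mm
(b) rₐ = a(1 + e) = 8.441 × 10^6 m × 1.1482 = 9.69196 × 10^6 m ≈ 9.692 Mm

Final answer:
(a) rₚ = 7.19 Mm
(b) rₐ = 9.692 Mm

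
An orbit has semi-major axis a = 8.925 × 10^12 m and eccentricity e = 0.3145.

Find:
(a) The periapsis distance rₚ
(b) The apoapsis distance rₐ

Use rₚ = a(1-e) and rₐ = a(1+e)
a = 8.925 × 10^12 m
e = 0.3145:  1 − e = 0.6855,  1 + e = 1.3145
(a) rₚ = a(1 − e) = 8.925 × 10^12 m × 0.6855 = 6.11809 × 10^12 m ≈ 6.118 × 10^12 m
(b) rₐ = a(1 + e) = 8.925 × 10^12 m × 1.3145 = 1.17319 × 10^13 m ≈ 1.173 × 10^13 m

Final answer:
(a) rₚ = 6.118 × 10^12 m
(b) rₐ = 1.173 × 10^13 m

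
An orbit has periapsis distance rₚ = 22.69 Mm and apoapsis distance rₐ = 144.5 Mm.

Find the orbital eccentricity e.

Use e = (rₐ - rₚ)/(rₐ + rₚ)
rₚ = 22.69 Mm = 2.269 × 10^7 m
rₐ = 144.5 Mm = 1.445 × 10^8 m
rₐ − rₚ = 1.2181 × 10^8 m
rₐ + rₚ = 1.6719 × 10^8 m
e = (rₐ − rₚ)/(rₐ + rₚ) = 0.728572

Final answer: e = 0.7286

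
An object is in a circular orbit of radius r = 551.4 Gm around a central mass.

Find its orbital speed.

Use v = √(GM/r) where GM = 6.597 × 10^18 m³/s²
r = 551.4 Gm = 5.514 × 10^11 m
GM = 6.597 × 10^18 m³/s²
GM/r = (6.597 × 10^18) / (5.514 × 10^11) = 1.19641 × 10^7 m²/s²
v = √(GM/r) = 3458.91 m/s ≈ 3.459 km/s

Final answer: 3.459 km/s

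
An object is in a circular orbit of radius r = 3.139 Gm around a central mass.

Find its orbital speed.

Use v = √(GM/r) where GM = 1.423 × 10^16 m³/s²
r = 3.139 Gm = 3.139 × 10^9 m
GM = 1.423 × 10^16 m³/s²
GM/r = (1.423 × 10^16) / (3.139 × 10^9) = 4.53329 × 10^6 m²/s²
v = √(GM/r) = 2129.15 m/s ≈ 2.129 km/s

Final answer: 2.129 km/s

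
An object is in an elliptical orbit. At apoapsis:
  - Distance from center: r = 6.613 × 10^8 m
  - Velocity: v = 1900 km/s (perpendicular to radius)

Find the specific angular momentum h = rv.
r = 6.613 × 10^8 m
v = 1900 km/s = 1.9 × 10^6 m/s
h = rv = 6.613 × 10^8 × 1.9 × 10^6 = 1.25647 × 10^15 m²/s ≈ 1.256 × 10^15 m²/s

Final answer: h = 1.256 × 10^15 m²/s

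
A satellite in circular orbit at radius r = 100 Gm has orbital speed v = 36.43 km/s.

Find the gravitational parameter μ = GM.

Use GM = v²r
r = 100 Gm = 1 × 10^11 m
v = 36.43 km/s = 36430 m/s
v² = 1.32714 × 10^9 m²/s²
GM = v²r = 1.32714 × 10^9 × 1 × 10^11 = 1.32714 × 10^20 m³/s²
GM ≈ 1.327 × 10^20 m³/s²

Final answer: GM = 1.327 × 10^20 m³/s²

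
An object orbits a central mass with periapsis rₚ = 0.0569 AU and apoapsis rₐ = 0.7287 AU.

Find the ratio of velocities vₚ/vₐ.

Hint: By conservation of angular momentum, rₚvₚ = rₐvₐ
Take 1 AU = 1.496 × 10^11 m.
rₚ = 0.0569 AU = 8.51224 × 10^9 m
rₐ = 0.7287 AU = 1.09014 × 10^11 m
rₚvₚ = rₐvₐ  ⇒  vₚ/vₐ = rₐ/rₚ
vₚ/vₐ = (1.09014 × 10^11) / (8.51224 × 10^9) = 12.8067

Final answer: vₚ/vₐ = 12.81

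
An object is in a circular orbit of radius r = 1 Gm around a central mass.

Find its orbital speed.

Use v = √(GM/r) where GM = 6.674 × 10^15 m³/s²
r = 1 Gm = 1 × 10^9 m
GM = 6.674 × 10^15 m³/s²
GM/r = (6.674 × 10^15) / (1 × 10^9) = 6.674 × 10^6 m²/s²
v = √(GM/r) = 2583.41 m/s ≈ 2.583 km/s

Final answer: 2.583 km/s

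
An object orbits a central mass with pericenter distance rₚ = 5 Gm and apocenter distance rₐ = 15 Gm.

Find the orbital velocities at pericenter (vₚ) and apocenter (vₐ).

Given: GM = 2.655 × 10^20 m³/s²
rₚ = 5 Gm = 5 × 10^9 m
rₐ = 15 Gm = 1.5 × 10^10 m
GM = 2.655 × 10^20 m³/s²
a = (rₚ + rₐ)/2 = 1 × 10^10 m
Vis-viva: v² = GM (2/r − 1/a)
vₚ² = 2.655 × 10^20 × (4 × 10^-10 − 1 × 10^-10) = 7.965 × 10^10 m²/s²
vₚ = 282223 m/s ≈ 282.2 km/s
vₐ² = 2.655 × 10^20 × (1.33333 × 10^-10 − 1 × 10^-10) = 8.85 × 10^9 m²/s²
vₐ = 94074.4 m/s ≈ 94.07 km/s

Final answer: vₚ = 282.2 km/s, vₐ = 94.07 km/s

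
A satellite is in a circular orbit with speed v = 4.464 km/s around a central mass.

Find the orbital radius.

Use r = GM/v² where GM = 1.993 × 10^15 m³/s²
v = 4.464 km/s = 4464 m/s
GM = 1.993 × 10^15 m³/s²
v² = 1.99273 × 10^7 m²/s²
r = GM/v² = (1.993 × 10^15) / (1.99273 × 10^7) = 1.00014 × 10^8 m ≈ 100 Mm

Final answer: 100 Mm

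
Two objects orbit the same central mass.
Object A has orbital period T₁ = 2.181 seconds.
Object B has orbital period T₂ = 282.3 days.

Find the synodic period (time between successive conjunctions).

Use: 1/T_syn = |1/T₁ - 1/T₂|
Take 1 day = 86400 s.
T₁ = 2.181 seconds
T₂ = 282.3 days = 2.43907 × 10^7 s
1/T₁ = 0.458505 s⁻¹
1/T₂ = 4.09992 × 10^-8 s⁻¹
|1/T₁ − 1/T₂| = 0.458505 s⁻¹
T_syn = 1 / |1/T₁ − 1/T₂| = 2.181 s ≈ 2.181 seconds

Final answer: T_syn = 2.181 seconds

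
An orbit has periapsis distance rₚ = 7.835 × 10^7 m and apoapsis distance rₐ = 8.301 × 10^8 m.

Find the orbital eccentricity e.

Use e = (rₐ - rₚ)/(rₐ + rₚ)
rₚ = 7.835 × 10^7 m
rₐ = 8.301 × 10^8 m
rₐ − rₚ = 7.5175 × 10^8 m
rₐ + rₚ = 9.0845 × 10^8 m
e = (rₐ − rₚ)/(rₐ + rₚ) = 0.827508

Final answer: e = 0.8275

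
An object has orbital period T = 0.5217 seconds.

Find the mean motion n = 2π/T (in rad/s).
T = 0.5217 seconds
n = 2π / 0.5217 s = 12.0437 rad/s ≈ 12.04 rad/s

Final answer: n = 12.04 rad/s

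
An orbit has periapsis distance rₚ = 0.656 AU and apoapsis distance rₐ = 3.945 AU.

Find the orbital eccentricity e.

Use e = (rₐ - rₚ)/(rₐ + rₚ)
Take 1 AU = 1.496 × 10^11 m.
rₚ = 0.656 AU = 9.81376 × 10^10 m
rₐ = 3.945 AU = 5.90172 × 10^11 m
rₐ − rₚ = 4.92034 × 10^11 m
rₐ + rₚ = 6.8831 × 10^11 m
e = (rₐ − rₚ)/(rₐ + rₚ) = 0.714845

Final answer: e = 0.7148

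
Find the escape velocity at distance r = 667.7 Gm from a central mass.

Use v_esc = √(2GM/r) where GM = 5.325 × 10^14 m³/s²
r = 667.7 Gm = 6.677 × 10^11 m
GM = 5.325 × 10^14 m³/s²
2GM/r = 2 × (5.325 × 10^14) / (6.677 × 10^11) = 1595.03 m²/s²
v_esc = √(2GM/r) = 39.9378 m/s ≈ 39.94 m/s

Final answer: 39.94 m/s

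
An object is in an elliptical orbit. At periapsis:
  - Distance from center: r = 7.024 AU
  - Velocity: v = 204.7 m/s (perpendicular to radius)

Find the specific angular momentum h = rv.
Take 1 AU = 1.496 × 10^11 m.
r = 7.024 AU = 1.05079 × 10^12 m
v = 204.7 m/s
h = rv = 1.05079 × 10^12 × 204.7 = 2.15097 × 10^14 m²/s ≈ 2.151 × 10^14 m²/s

Final answer: h = 2.151 × 10^14 m²/s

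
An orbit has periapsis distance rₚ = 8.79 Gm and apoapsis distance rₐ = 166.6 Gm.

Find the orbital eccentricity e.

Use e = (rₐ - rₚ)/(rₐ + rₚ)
rₚ = 8.79 Gm = 8.79 × 10^9 m
rₐ = 166.6 Gm = 1.666 × 10^11 m
rₐ − rₚ = 1.5781 × 10^11 m
rₐ + rₚ = 1.7539 × 10^11 m
e = (rₐ − rₚ)/(rₐ + rₚ) = 0.899766

Final answer: e = 0.8998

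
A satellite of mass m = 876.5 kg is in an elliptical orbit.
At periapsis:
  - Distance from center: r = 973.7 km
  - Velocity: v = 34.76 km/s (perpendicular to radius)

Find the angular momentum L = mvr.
r = 973.7 km = 973700 m
v = 34.76 km/s = 34760 m/s
vr = 34760 × 973700 = 3.38458 × 10^10 m²/s
L = m × vr = 876.5 × 3.38458 × 10^10 = 2.96659 × 10^13 kg·m²/s ≈ 2.967 × 10^13 kg·m²/s

Final answer: L = 2.967 × 10^13 kg·m²/s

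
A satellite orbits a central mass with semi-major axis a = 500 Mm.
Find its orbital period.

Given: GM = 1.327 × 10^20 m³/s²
a = 500 Mm = 5 × 10^8 m
GM = 1.327 × 10^20 m³/s²
a³ = 1.25 × 10^26 m³
T = 2π √(a³/GM) = 2π √((1.25 × 10^26) / (1.327 × 10^20)) = 2π × 970.554 s
T = 6098.17 s ≈ 1.694 hours

Final answer: 1.694 hours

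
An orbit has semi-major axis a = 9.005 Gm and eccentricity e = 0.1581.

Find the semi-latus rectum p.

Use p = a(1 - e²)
a = 9.005 Gm = 9.005 × 10^9 m
e = 0.1581,  e² = 0.0249956,  1 − e² = 0.975004
p = a(1 − e²) = 9.005 × 10^9 m × 0.975004 = 8.77991 × 10^9 m ≈ 8.78 Gm

Final answer: p = 8.78 Gm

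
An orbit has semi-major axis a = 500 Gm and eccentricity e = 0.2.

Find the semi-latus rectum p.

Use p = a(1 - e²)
a = 500 Gm = 5 × 10^11 m
e = 0.2,  e² = 0.04,  1 − e² = 0.96
p = a(1 − e²) = 5 × 10^11 m × 0.96 = 4.8 × 10^11 m ≈ 480 Gm

Final answer: p = 480 Gm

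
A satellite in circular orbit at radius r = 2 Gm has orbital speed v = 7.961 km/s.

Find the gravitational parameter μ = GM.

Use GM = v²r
r = 2 Gm = 2 × 10^9 m
v = 7.961 km/s = 7961 m/s
v² = 6.33775 × 10^7 m²/s²
GM = v²r = 6.33775 × 10^7 × 2 × 10^9 = 1.26755 × 10^17 m³/s²
GM ≈ 1.268 × 10^17 m³/s²

Final answer: GM = 1.268 × 10^17 m³/s²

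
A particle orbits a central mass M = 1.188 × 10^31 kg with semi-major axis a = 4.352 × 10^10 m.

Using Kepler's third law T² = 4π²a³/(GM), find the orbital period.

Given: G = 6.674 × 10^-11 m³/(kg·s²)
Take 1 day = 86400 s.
M = 1.188 × 10^31 kg
GM = G × M = 6.674 × 10^-11 × 1.188 × 10^31 = 7.92871 × 10^20 m³/s²
a = 4.352 × 10^10 m
a³ = 8.24265 × 10^31 m³
T = 2π √(a³/GM) = 2π √((8.24265 × 10^31) / (7.92871 × 10^20)) = 2π × 322427 s
T = 2.02587 × 10^6 s ≈ 23.45 days

Final answer: 23.45 days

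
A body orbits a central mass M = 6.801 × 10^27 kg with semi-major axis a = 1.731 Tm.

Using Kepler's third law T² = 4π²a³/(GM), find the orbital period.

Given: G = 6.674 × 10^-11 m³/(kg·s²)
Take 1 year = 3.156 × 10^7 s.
M = 6.801 × 10^27 kg
GM = G × M = 6.674 × 10^-11 × 6.801 × 10^27 = 4.53899 × 10^17 m³/s²
a = 1.731 Tm = 1.731 × 10^12 m
a³ = 5.1867 × 10^36 m³
T = 2π √(a³/GM) = 2π √((5.1867 × 10^36) / (4.53899 × 10^17)) = 2π × 3.38038 × 10^9 s
T = 2.12396 × 10^10 s ≈ 673 years

Final answer: 673 years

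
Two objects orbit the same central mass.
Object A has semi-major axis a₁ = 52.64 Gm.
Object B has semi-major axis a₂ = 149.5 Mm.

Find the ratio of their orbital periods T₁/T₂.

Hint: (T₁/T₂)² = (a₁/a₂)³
a₁ = 52.64 Gm = 5.264 × 10^10 m
a₂ = 149.5 Mm = 1.495 × 10^8 m
a₁/a₂ = 352.107
T₁/T₂ = (a₁/a₂)^(3/2) = (352.107)^1.5 = 6607.12

Final answer: T₁/T₂ = 6607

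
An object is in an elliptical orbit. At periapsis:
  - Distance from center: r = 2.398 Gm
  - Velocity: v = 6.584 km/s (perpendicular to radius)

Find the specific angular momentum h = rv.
r = 2.398 Gm = 2.398 × 10^9 m
v = 6.584 km/s = 6584 m/s
h = rv = 2.398 × 10^9 × 6584 = 1.57884 × 10^13 m²/s ≈ 1.579 × 10^13 m²/s

Final answer: h = 1.579 × 10^13 m²/s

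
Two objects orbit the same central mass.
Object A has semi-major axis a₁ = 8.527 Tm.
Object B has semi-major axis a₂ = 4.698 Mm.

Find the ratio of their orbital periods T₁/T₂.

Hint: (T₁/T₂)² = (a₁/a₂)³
a₁ = 8.527 Tm = 8.527 × 10^12 m
a₂ = 4.698 Mm = 4.698 × 10^6 m
a₁/a₂ = 1.81503 × 10^6
T₁/T₂ = (a₁/a₂)^(3/2) = (1.81503 × 10^6)^1.5 = 2.44526 × 10^9

Final answer: T₁/T₂ = 2.445 × 10^9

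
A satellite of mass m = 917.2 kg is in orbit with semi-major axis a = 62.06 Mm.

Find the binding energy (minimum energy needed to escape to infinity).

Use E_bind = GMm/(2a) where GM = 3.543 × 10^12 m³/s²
a = 62.06 Mm = 6.206 × 10^7 m
GM = 3.543 × 10^12 m³/s²
m = 917.2 kg
GMm = 3.543 × 10^12 × 917.2 = 3.24964 × 10^15 m³·kg/s²
2a = 1.2412 × 10^8 m
E_bind = GMm/(2a) = 2.61814 × 10^7 J ≈ 26.18 MJ

Final answer: 26.18 MJ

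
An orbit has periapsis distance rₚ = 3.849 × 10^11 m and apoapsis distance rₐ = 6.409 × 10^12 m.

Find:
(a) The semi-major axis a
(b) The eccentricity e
rₚ = 3.849 × 10^11 m
rₐ = 6.409 × 10^12 m
(a) a = (rₚ + rₐ)/2 = 3.39695 × 10^12 m ≈ 3.397 × 10^12 m
(b) e = (rₐ − rₚ)/(rₐ + rₚ) = (6.0241 × 10^12) / (6.7939 × 10^12) = 0.886692

Final answer:
(a) a = 3.397 × 10^12 m
(b) e = 0.8867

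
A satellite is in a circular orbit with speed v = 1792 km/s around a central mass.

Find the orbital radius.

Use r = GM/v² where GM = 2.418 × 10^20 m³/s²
v = 1792 km/s = 1.792 × 10^6 m/s
GM = 2.418 × 10^20 m³/s²
v² = 3.21126 × 10^12 m²/s²
r = GM/v² = (2.418 × 10^20) / (3.21126 × 10^12) = 7.52975 × 10^7 m ≈ 7.53 × 10^7 m

Final answer: 7.53 × 10^7 m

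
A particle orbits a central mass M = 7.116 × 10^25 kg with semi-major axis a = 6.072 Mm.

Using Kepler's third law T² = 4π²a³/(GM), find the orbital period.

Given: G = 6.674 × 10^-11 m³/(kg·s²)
M = 7.116 × 10^25 kg
GM = G × M = 6.674 × 10^-11 × 7.116 × 10^25 = 4.74922 × 10^15 m³/s²
a = 6.072 Mm = 6.072 × 10^6 m
a³ = 2.2387 × 10^20 m³
T = 2π √(a³/GM) = 2π √((2.2387 × 10^20) / (4.74922 × 10^15)) = 2π × 217.113 s
T = 1364.16 s ≈ 22.74 minutes

Final answer: 22.74 minutes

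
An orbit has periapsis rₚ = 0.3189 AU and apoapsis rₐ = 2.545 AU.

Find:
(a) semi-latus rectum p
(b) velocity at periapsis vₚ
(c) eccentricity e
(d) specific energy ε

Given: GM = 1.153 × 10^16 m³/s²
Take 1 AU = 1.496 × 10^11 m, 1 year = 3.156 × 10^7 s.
rₚ = 0.3189 AU = 4.77074 × 10^10 m
rₐ = 2.545 AU = 3.80732 × 10^11 m
GM = 1.153 × 10^16 m³/s²
a = (rₚ + rₐ)/2 = 2.1422 × 10^11 m
e = (rₐ − rₚ)/(rₐ + rₚ) = (3.33025 × 10^11) / (4.28439 × 10^11) = 0.777297
(a) 1 − e² = 0.39581;  p = a(1 − e²) = 2.1422 × 10^11 × 0.39581 = 8.47903 × 10^10 m ≈ 0.5668 AU
(b) vₚ² = GM (2/rₚ − 1/a) = 1.153 × 10^16 × (4.19222 × 10^-11 − 4.6681 × 10^-12) = 429540 m²/s²;  vₚ = 655.393 m/s ≈ 0.1383 AU/year
(c) e = 0.777297 ≈ 0.7773
(d) 2a = 4.28439 × 10^11 m;  ε = −GM/(2a) = -26911.6 J/kg ≈ -26.91 kJ/kg

Final answer:
(a) semi-latus rectum p = 0.5668 AU
(b) velocity at periapsis vₚ = 0.1383 AU/year
(c) eccentricity e = 0.7773
(d) specific energy ε = -26.91 kJ/kg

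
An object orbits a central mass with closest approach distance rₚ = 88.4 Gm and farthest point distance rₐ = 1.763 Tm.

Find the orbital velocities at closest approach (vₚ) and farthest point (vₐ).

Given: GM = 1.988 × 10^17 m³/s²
rₚ = 88.4 Gm = 8.84 × 10^10 m
rₐ = 1.763 Tm = 1.763 × 10^12 m
GM = 1.988 × 10^17 m³/s²
a = (rₚ + rₐ)/2 = 9.257 × 10^11 m
Vis-viva: v² = GM (2/r − 1/a)
vₚ² = 1.988 × 10^17 × (2.26244 × 10^-11 − 1.08026 × 10^-12) = 4.28298 × 10^6 m²/s²
vₚ = 2069.54 m/s ≈ 2.07 km/s
vₐ² = 1.988 × 10^17 × (1.13443 × 10^-12 − 1.08026 × 10^-12) = 10768.3 m²/s²
vₐ = 103.77 m/s ≈ 103.8 m/s

Final answer: vₚ = 2.07 km/s, vₐ = 103.8 m/s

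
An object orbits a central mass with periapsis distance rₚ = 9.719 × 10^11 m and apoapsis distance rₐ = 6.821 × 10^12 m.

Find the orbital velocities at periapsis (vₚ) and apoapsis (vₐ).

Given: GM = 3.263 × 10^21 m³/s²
rₚ = 9.719 × 10^11 m
rₐ = 6.821 × 10^12 m
GM = 3.263 × 10^21 m³/s²
a = (rₚ + rₐ)/2 = 3.89645 × 10^12 m
Vis-viva: v² = GM (2/r − 1/a)
vₚ² = 3.263 × 10^21 × (2.05782 × 10^-12 − 2.56644 × 10^-13) = 5.87725 × 10^9 m²/s²
vₚ = 76663.2 m/s ≈ 76.66 km/s
vₐ² = 3.263 × 10^21 × (2.93212 × 10^-13 − 2.56644 × 10^-13) = 1.19322 × 10^8 m²/s²
vₐ = 10923.5 m/s ≈ 10.92 km/s

Final answer: vₚ = 76.66 km/s, vₐ = 10.92 km/s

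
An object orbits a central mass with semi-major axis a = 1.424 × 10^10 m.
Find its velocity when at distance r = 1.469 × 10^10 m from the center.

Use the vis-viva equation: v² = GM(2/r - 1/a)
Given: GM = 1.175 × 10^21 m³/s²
a = 1.424 × 10^10 m
r = 1.469 × 10^10 m
GM = 1.175 × 10^21 m³/s²
2/r − 1/a = 1.36147 × 10^-10 − 7.02247 × 10^-11 = 6.59223 × 10^-11 m⁻¹
v² = GM (2/r − 1/a) = 7.74587 × 10^10 m²/s²
v = 278314 m/s ≈ 278.3 km/s

Final answer: 278.3 km/s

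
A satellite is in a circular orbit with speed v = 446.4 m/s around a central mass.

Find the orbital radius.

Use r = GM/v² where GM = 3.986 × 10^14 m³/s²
v = 446.4 m/s
GM = 3.986 × 10^14 m³/s²
v² = 199273 m²/s²
r = GM/v² = (3.986 × 10^14) / 199273 = 2.00027 × 10^9 m ≈ 2 Gm

Final answer: 2 Gm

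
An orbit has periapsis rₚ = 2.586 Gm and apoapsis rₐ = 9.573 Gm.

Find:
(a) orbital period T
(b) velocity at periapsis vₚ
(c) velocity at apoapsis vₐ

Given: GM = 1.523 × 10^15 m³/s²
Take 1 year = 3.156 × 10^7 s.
rₚ = 2.586 Gm = 2.586 × 10^9 m
rₐ = 9.573 Gm = 9.573 × 10^9 m
GM = 1.523 × 10^15 m³/s²
a = (rₚ + rₐ)/2 = 6.0795 × 10^9 m
e = (rₐ − rₚ)/(rₐ + rₚ) = (6.987 × 10^9) / (1.2159 × 10^10) = 0.574636
(a) a³ = 2.247 × 10^29 m³;  T = 2π √(a³/GM) = 2π × 1.21465 × 10^7 s = 7.63188 × 10^7 s ≈ 2.418 years
(b) vₚ² = GM (2/rₚ − 1/a) = 1.523 × 10^15 × (7.73395 × 10^-10 − 1.64487 × 10^-10) = 927367 m²/s²;  vₚ = 962.999 m/s ≈ 963 m/s
(c) vₐ² = GM (2/rₐ − 1/a) = 1.523 × 10^15 × (2.08921 × 10^-10 − 1.64487 × 10^-10) = 67672.5 m²/s²;  vₐ = 260.139 m/s ≈ 260.1 m/s

Final answer:
(a) orbital period T = 2.418 years
(b) velocity at periapsis vₚ = 963 m/s
(c) velocity at apoapsis vₐ = 260.1 m/s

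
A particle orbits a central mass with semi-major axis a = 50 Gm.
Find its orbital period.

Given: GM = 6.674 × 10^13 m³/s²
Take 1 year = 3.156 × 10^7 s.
a = 50 Gm = 5 × 10^10 m
GM = 6.674 × 10^13 m³/s²
a³ = 1.25 × 10^32 m³
T = 2π √(a³/GM) = 2π √((1.25 × 10^32) / (6.674 × 10^13)) = 2π × 1.36855 × 10^9 s
T = 8.59888 × 10^9 s ≈ 272.5 years

Final answer: 272.5 years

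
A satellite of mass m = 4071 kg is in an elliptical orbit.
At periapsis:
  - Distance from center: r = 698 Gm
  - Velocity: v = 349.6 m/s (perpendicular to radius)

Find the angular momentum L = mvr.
r = 698 Gm = 6.98 × 10^11 m
v = 349.6 m/s
vr = 349.6 × 6.98 × 10^11 = 2.44021 × 10^14 m²/s
L = m × vr = 4071 × 2.44021 × 10^14 = 9.93409 × 10^17 kg·m²/s ≈ 9.934 × 10^17 kg·m²/s

Final answer: L = 9.934 × 10^17 kg·m²/s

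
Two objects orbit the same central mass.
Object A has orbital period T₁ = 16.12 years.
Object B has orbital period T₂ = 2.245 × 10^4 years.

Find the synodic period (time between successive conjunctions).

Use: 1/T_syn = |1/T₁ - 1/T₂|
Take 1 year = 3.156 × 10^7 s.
T₁ = 16.12 years = 5.08747 × 10^8 s
T₂ = 2.245 × 10^4 years = 7.08522 × 10^11 s
1/T₁ = 1.96561 × 10^-9 s⁻¹
1/T₂ = 1.41139 × 10^-12 s⁻¹
|1/T₁ − 1/T₂| = 1.9642 × 10^-9 s⁻¹
T_syn = 1 / |1/T₁ − 1/T₂| = 5.09113 × 10^8 s ≈ 16.13 years

Final answer: T_syn = 16.13 years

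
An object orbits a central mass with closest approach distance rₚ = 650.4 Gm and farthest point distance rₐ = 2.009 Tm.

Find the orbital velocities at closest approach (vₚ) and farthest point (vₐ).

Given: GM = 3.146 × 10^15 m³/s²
rₚ = 650.4 Gm = 6.504 × 10^11 m
rₐ = 2.009 Tm = 2.009 × 10^12 m
GM = 3.146 × 10^15 m³/s²
a = (rₚ + rₐ)/2 = 1.3297 × 10^12 m
Vis-viva: v² = GM (2/r − 1/a)
vₚ² = 3.146 × 10^15 × (3.07503 × 10^-12 − 7.52049 × 10^-13) = 7308.1 m²/s²
vₚ = 85.4874 m/s ≈ 85.49 m/s
vₐ² = 3.146 × 10^15 × (9.9552 × 10^-13 − 7.52049 × 10^-13) = 765.959 m²/s²
vₐ = 27.676 m/s ≈ 27.68 m/s

Final answer: vₚ = 85.49 m/s, vₐ = 27.68 m/s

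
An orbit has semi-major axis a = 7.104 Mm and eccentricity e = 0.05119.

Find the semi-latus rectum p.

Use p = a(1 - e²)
a = 7.104 Mm = 7.104 × 10^6 m
e = 0.05119,  e² = 0.00262042,  1 − e² = 0.99738
p = a(1 − e²) = 7.104 × 10^6 m × 0.99738 = 7.08538 × 10^6 m ≈ 7.085 Mm

Final answer: p = 7.085 Mm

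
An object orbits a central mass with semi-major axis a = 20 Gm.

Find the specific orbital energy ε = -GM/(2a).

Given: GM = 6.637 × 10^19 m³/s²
a = 20 Gm = 2 × 10^10 m
GM = 6.637 × 10^19 m³/s²
2a = 4 × 10^10 m
ε = −GM/(2a) = -1.65925 × 10^9 J/kg ≈ -1.659 GJ/kg

Final answer: -1.659 GJ/kg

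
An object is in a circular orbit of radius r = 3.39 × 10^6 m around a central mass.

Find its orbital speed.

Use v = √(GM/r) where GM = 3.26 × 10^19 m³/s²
r = 3.39 × 10^6 m
GM = 3.26 × 10^19 m³/s²
GM/r = (3.26 × 10^19) / (3.39 × 10^6) = 9.61652 × 10^12 m²/s²
v = √(GM/r) = 3.10105 × 10^6 m/s ≈ 3101 km/s

Final answer: 3101 km/s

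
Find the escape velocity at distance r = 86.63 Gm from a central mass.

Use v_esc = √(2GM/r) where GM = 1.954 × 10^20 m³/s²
r = 86.63 Gm = 8.663 × 10^10 m
GM = 1.954 × 10^20 m³/s²
2GM/r = 2 × (1.954 × 10^20) / (8.663 × 10^10) = 4.51114 × 10^9 m²/s²
v_esc = √(2GM/r) = 67165 m/s ≈ 67.17 km/s

Final answer: 67.17 km/s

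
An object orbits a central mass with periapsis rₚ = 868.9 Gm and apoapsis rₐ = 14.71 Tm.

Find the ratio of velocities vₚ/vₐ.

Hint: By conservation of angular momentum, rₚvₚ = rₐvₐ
rₚ = 868.9 Gm = 8.689 × 10^11 m
rₐ = 14.71 Tm = 1.471 × 10^13 m
rₚvₚ = rₐvₐ  ⇒  vₚ/vₐ = rₐ/rₚ
vₚ/vₐ = (1.471 × 10^13) / (8.689 × 10^11) = 16.9295

Final answer: vₚ/vₐ = 16.93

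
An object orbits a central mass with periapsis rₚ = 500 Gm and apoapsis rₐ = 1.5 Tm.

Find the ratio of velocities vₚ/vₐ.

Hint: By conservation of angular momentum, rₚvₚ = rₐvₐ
rₚ = 500 Gm = 5 × 10^11 m
rₐ = 1.5 Tm = 1.5 × 10^12 m
rₚvₚ = rₐvₐ  ⇒  vₚ/vₐ = rₐ/rₚ
vₚ/vₐ = (1.5 × 10^12) / (5 × 10^11) = 3

Final answer: vₚ/vₐ = 3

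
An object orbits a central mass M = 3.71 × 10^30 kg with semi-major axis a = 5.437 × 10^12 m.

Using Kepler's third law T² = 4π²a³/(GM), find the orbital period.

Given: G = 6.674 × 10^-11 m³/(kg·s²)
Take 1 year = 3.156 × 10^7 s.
M = 3.71 × 10^30 kg
GM = G × M = 6.674 × 10^-11 × 3.71 × 10^30 = 2.47605 × 10^20 m³/s²
a = 5.437 × 10^12 m
a³ = 1.60723 × 10^38 m³
T = 2π √(a³/GM) = 2π √((1.60723 × 10^38) / (2.47605 × 10^20)) = 2π × 8.05673 × 10^8 s
T = 5.06219 × 10^9 s ≈ 160.4 years

Final answer: 160.4 years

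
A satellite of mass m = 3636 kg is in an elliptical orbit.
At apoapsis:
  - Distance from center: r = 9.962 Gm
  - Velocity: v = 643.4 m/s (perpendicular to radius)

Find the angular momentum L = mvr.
r = 9.962 Gm = 9.962 × 10^9 m
v = 643.4 m/s
vr = 643.4 × 9.962 × 10^9 = 6.40955 × 10^12 m²/s
L = m × vr = 3636 × 6.40955 × 10^12 = 2.33051 × 10^16 kg·m²/s ≈ 2.331 × 10^16 kg·m²/s

Final answer: L = 2.331 × 10^16 kg·m²/s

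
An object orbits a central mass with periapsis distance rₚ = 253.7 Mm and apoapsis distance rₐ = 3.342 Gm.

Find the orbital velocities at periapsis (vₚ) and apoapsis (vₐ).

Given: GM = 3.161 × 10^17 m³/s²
rₚ = 253.7 Mm = 2.537 × 10^8 m
rₐ = 3.342 Gm = 3.342 × 10^9 m
GM = 3.161 × 10^17 m³/s²
a = (rₚ + rₐ)/2 = 1.79785 × 10^9 m
Vis-viva: v² = GM (2/r − 1/a)
vₚ² = 3.161 × 10^17 × (7.88333 × 10^-9 − 5.5622 × 10^-10) = 2.3161 × 10^9 m²/s²
vₚ = 48125.9 m/s ≈ 48.13 km/s
vₐ² = 3.161 × 10^17 × (5.98444 × 10^-10 − 5.5622 × 10^-10) = 1.3347 × 10^7 m²/s²
vₐ = 3653.36 m/s ≈ 3.653 km/s

Final answer: vₚ = 48.13 km/s, vₐ = 3.653 km/s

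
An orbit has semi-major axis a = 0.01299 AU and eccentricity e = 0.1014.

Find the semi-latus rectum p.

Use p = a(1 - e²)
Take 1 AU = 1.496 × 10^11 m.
a = 0.01299 AU = 1.9433 × 10^9 m
e = 0.1014,  e² = 0.010282,  1 − e² = 0.989718
p = a(1 − e²) = 1.9433 × 10^9 m × 0.989718 = 1.92332 × 10^9 m ≈ 0.01286 AU

Final answer: p = 0.01286 AU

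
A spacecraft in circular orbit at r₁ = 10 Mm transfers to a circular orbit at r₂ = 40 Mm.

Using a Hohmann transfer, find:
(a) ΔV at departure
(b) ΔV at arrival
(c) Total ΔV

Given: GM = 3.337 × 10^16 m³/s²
r₁ = 10 Mm = 1 × 10^7 m
r₂ = 40 Mm = 4 × 10^7 m
GM = 3.337 × 10^16 m³/s²
Transfer ellipse: a_t = (r₁ + r₂)/2 = 2.5 × 10^7 m
Circular speed at r₁: v₁ = √(GM/r₁) = 57766.8 m/s
Transfer speed at r₁ (periapsis): v₁ₜ = √(GM(2/r₁ − 1/a_t)) = 73069.8 m/s
(a) ΔV₁ = v₁ₜ − v₁ = 15303.1 m/s ≈ 15.3 km/s
Circular speed at r₂: v₂ = √(GM/r₂) = 28883.4 m/s
Transfer speed at r₂ (apoapsis): v₂ₜ = √(GM(2/r₂ − 1/a_t)) = 18267.5 m/s
(b) ΔV₂ = v₂ − v₂ₜ = 10615.9 m/s ≈ 10.62 km/s
(c) ΔV_total = ΔV₁ + ΔV₂ = 25919 m/s ≈ 25.92 km/s

Final answer:
(a) ΔV₁ = 15.3 km/s
(b) ΔV₂ = 10.62 km/s
(c) ΔV_total = 25.92 km/s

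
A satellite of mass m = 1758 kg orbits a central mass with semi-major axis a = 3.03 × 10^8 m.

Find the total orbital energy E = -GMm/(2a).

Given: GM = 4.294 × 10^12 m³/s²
a = 3.03 × 10^8 m
GM = 4.294 × 10^12 m³/s²
2a = 6.06 × 10^8 m
GMm = 4.294 × 10^12 × 1758 = 7.54885 × 10^15 m³·kg/s²
E = −GMm/(2a) = -1.24569 × 10^7 J ≈ -12.46 MJ

Final answer: -12.46 MJ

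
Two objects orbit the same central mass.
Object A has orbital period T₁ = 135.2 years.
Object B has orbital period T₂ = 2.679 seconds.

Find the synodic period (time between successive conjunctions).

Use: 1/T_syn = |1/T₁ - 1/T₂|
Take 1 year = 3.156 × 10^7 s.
T₁ = 135.2 years = 4.26691 × 10^9 s
T₂ = 2.679 seconds
1/T₁ = 2.34362 × 10^-10 s⁻¹
1/T₂ = 0.373274 s⁻¹
|1/T₁ − 1/T₂| = 0.373274 s⁻¹
T_syn = 1 / |1/T₁ − 1/T₂| = 2.679 s ≈ 2.679 seconds

Final answer: T_syn = 2.679 seconds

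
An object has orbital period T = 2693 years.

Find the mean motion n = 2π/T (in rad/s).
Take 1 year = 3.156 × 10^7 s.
T = 2693 years = 8.49911 × 10^10 s
n = 2π / (8.49911 × 10^10 s) = 7.39276 × 10^-11 rad/s ≈ 7.393 × 10^-11 rad/s

Final answer: n = 7.393 × 10^-11 rad/s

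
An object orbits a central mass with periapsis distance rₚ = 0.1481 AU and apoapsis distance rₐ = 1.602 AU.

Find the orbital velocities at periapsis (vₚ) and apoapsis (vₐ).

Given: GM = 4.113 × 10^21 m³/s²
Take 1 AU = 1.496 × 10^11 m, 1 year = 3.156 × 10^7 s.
rₚ = 0.1481 AU = 2.21558 × 10^10 m
rₐ = 1.602 AU = 2.39659 × 10^11 m
GM = 4.113 × 10^21 m³/s²
a = (rₚ + rₐ)/2 = 1.30907 × 10^11 m
Vis-viva: v² = GM (2/r − 1/a)
vₚ² = 4.113 × 10^21 × (9.027 × 10^-11 − 7.63898 × 10^-12) = 3.39861 × 10^11 m²/s²
vₚ = 582976 m/s ≈ 123 AU/year
vₐ² = 4.113 × 10^21 × (8.34518 × 10^-12 − 7.63898 × 10^-12) = 2.9046 × 10^9 m²/s²
vₐ = 53894.4 m/s ≈ 11.37 AU/year

Final answer: vₚ = 123 AU/year, vₐ = 11.37 AU/year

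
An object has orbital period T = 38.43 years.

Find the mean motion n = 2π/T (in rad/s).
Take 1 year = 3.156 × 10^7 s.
T = 38.43 years = 1.21285 × 10^9 s
n = 2π / (1.21285 × 10^9 s) = 5.18051 × 10^-9 rad/s ≈ 5.181 × 10^-9 rad/s

Final answer: n = 5.181 × 10^-9 rad/s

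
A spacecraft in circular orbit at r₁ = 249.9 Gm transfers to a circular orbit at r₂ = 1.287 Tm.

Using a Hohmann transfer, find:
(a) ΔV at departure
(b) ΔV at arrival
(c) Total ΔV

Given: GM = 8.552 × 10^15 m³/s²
r₁ = 249.9 Gm = 2.499 × 10^11 m
r₂ = 1.287 Tm = 1.287 × 10^12 m
GM = 8.552 × 10^15 m³/s²
Transfer ellipse: a_t = (r₁ + r₂)/2 = 7.6845 × 10^11 m
Circular speed at r₁: v₁ = √(GM/r₁) = 184.991 m/s
Transfer speed at r₁ (periapsis): v₁ₜ = √(GM(2/r₁ − 1/a_t)) = 239.404 m/s
(a) ΔV₁ = v₁ₜ − v₁ = 54.4134 m/s ≈ 54.41 m/s
Circular speed at r₂: v₂ = √(GM/r₂) = 81.5163 m/s
Transfer speed at r₂ (apoapsis): v₂ₜ = √(GM(2/r₂ − 1/a_t)) = 46.4858 m/s
(b) ΔV₂ = v₂ − v₂ₜ = 35.0306 m/s ≈ 35.03 m/s
(c) ΔV_total = ΔV₁ + ΔV₂ = 89.4439 m/s ≈ 89.44 m/s

Final answer:
(a) ΔV₁ = 54.41 m/s
(b) ΔV₂ = 35.03 m/s
(c) ΔV_total = 89.44 m/s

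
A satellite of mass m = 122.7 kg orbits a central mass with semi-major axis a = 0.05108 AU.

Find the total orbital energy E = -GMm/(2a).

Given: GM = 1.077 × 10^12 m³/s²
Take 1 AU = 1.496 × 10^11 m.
a = 0.05108 AU = 7.64157 × 10^9 m
GM = 1.077 × 10^12 m³/s²
2a = 1.52831 × 10^10 m
GMm = 1.077 × 10^12 × 122.7 = 1.32148 × 10^14 m³·kg/s²
E = −GMm/(2a) = -8646.65 J ≈ -8.647 kJ

Final answer: -8.647 kJ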